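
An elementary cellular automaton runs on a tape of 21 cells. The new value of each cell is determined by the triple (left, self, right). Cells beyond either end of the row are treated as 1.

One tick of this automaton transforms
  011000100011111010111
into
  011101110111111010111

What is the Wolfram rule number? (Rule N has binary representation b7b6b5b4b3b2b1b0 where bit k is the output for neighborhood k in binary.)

position 11: 111 → 1  (bit 7 = 1)
position 2: 110 → 1  (bit 6 = 1)
position 0: 101 → 0  (bit 5 = 0)
position 3: 100 → 1  (bit 4 = 1)
position 1: 011 → 1  (bit 3 = 1)
position 6: 010 → 1  (bit 2 = 1)
position 5: 001 → 1  (bit 1 = 1)
position 4: 000 → 0  (bit 0 = 0)
bits b7..b0 = 11011110 = 222

222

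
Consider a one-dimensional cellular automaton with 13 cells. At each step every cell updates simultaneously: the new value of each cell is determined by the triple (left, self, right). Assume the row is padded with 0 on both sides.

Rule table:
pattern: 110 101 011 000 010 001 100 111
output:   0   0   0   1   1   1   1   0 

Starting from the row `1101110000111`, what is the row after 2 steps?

step 1: 0000001111000
step 2: 1111110000111

1111110000111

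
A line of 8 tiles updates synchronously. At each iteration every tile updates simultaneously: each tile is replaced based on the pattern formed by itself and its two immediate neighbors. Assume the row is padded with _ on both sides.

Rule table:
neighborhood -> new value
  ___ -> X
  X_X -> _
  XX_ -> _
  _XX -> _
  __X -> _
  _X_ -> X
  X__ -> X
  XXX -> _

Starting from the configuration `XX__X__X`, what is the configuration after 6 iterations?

__X_XX_X
X_X____X
X_XXXX_X
X______X
XXXXXX_X
_______X

_______X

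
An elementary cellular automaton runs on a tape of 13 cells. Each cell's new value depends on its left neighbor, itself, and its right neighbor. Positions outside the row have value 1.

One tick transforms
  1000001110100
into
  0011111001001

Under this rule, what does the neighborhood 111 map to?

0

At position 7 the neighborhood is 111; the next row has 0 there.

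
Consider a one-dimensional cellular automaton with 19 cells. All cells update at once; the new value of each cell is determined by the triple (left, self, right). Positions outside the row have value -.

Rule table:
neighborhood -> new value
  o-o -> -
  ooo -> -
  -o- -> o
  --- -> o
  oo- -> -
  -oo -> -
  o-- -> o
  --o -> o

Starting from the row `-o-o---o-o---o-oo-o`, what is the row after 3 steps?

oo-ooooo-ooooo----o
--------------ooooo
oooooooooooooo-----

oooooooooooooo-----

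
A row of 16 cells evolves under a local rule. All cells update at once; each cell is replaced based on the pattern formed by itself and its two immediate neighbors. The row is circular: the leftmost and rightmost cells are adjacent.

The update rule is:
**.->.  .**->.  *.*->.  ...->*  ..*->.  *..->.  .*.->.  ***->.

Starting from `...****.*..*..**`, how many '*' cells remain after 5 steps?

.*..............
...*************
.*..............  (repeats step 1; period 2)
step 5: .*..............
count of *: 1

1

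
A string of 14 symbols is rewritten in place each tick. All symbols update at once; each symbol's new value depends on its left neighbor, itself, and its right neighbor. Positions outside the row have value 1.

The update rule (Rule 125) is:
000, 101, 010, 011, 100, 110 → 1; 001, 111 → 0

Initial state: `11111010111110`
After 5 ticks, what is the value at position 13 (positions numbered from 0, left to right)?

0

tick 1: 00001111100011
tick 2: 11101000111010
tick 3: 00111110101111
tick 4: 10100011111000
tick 5: 11111010001110
position 13 holds 0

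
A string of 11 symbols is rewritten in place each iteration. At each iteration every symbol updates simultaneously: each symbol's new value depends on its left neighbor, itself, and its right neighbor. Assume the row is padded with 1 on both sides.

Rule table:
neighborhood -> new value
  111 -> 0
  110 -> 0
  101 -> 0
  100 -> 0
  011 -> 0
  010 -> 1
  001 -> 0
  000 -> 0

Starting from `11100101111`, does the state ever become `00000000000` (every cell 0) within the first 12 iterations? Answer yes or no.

no

iteration 1: 00000100000
iteration 2: 00000100000  (fixed point — unchanged through iteration 12)
iteration 12 is 00000100000, still not uniform 0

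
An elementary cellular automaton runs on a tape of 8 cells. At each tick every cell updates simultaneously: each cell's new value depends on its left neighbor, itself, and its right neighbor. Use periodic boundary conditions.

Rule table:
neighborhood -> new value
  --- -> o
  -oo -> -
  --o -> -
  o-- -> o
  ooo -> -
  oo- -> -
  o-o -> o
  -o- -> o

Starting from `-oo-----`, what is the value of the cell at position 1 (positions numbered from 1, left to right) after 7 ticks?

---ooooo
oo------
--ooooo-
o------o
-ooooo--
------oo
ooooo---
position 1 holds o

o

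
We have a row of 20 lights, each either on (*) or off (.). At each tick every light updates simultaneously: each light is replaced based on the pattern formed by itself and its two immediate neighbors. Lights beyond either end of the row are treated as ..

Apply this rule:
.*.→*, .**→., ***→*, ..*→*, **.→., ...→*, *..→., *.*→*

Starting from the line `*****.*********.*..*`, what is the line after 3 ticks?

****.*.*.***.**.**.*

tick 1: .***.*.*******.**.**
tick 2: *.*.***.*****.*..*..
tick 3: ****.*.*.***.**.**.*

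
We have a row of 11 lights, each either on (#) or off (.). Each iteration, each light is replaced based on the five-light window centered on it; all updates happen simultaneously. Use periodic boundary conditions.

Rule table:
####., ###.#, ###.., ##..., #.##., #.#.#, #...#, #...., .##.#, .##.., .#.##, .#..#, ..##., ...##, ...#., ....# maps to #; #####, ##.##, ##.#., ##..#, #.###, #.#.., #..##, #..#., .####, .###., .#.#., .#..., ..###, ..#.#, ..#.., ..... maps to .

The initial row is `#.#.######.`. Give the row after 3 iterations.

#.##....##.
##########.
........##.

........##.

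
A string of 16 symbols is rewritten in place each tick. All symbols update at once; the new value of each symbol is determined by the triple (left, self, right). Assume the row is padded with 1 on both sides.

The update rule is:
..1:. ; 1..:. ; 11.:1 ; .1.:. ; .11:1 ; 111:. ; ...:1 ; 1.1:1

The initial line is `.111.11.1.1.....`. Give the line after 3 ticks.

11.11111.1..111.
.111...11...1.11
11.1.1.11.1..11.

11.1.1.11.1..11.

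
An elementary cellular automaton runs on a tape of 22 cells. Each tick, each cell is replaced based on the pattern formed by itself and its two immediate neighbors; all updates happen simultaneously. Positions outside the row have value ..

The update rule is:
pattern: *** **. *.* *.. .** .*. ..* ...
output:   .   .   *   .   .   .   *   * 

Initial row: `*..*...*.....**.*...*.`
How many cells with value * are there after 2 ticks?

..*..**..****..*..**..
**..*...*.....*..*...*
count of *: 7

7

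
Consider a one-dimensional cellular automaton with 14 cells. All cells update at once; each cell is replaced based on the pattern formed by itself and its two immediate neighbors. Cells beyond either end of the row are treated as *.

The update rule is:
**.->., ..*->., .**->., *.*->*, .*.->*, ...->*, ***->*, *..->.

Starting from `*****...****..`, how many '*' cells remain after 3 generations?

9

generation 1: ****..*..**...
generation 2: ***...*.....*.
generation 3: **..*.*.***.**
count of *: 9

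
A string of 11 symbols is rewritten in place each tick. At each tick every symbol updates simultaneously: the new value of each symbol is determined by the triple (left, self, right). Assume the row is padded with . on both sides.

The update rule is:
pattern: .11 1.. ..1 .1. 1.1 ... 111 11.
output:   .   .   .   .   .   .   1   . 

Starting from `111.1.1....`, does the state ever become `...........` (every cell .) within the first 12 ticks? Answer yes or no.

tick 1: .1.........
tick 2: ...........
all cells are . at tick 2

yes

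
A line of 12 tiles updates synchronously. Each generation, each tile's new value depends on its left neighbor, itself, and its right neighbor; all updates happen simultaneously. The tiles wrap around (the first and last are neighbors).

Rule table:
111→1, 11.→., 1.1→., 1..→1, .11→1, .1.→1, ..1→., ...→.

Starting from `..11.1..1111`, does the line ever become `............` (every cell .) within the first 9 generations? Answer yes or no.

no

generation 1: 1.1..11.111.
generation 2: 1.11.1..11..
generation 3: 1.1..11.1.1.
generation 4: 1.11.1..1.1.
generation 5: 1.1..11.1.1.  (repeats generation 3; period 2)
generation 9: 1.1..11.1.1.
generation 9 is 1.1..11.1.1., still not uniform .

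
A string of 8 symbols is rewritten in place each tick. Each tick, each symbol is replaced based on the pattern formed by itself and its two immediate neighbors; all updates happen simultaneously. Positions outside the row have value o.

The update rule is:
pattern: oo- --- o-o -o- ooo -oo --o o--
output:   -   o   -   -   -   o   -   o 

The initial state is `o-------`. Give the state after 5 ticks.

-oooooo-
-o------
--ooooo-
o-o-----
---oooo-

---oooo-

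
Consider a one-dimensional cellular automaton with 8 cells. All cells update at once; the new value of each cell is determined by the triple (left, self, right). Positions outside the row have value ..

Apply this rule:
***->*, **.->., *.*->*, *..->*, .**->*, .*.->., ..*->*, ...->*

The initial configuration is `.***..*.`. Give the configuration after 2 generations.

generation 1: ***.**.*
generation 2: **.**.*.

**.**.*.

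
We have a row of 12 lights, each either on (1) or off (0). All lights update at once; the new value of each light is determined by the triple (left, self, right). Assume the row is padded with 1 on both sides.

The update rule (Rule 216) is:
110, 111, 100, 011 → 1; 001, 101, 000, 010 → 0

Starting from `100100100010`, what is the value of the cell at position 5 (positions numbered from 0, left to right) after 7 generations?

110010010000
111001001000
111100100100
111110010010
111111001000
111111100100
111111110010
position 5 holds 1

1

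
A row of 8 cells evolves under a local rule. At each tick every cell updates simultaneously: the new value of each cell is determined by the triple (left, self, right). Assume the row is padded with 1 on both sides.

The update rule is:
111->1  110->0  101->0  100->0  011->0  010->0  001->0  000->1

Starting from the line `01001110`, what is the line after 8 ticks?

01000010

00000100
01110000
00100110
00000000
01111110
00111100
00011000
01000010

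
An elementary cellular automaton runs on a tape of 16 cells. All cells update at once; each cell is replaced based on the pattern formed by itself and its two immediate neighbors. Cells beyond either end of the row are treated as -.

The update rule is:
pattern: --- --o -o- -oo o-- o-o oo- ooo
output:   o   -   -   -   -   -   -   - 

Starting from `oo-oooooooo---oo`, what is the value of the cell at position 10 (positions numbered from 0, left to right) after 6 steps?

step 1: ------------o---
step 2: ooooooooooo---oo
step 3: ------------o---  (repeats step 1; period 2)
step 6: ooooooooooo---oo
position 10 holds o

o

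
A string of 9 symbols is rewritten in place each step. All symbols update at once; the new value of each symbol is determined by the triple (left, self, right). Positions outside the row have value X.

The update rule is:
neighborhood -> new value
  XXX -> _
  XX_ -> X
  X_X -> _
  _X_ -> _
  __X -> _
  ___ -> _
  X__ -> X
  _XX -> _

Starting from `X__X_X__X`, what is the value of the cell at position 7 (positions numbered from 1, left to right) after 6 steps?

XX____X__
_XX____X_
__XX_____
X__XX____
XX__XX___
_XX__XX__
position 7 holds X

X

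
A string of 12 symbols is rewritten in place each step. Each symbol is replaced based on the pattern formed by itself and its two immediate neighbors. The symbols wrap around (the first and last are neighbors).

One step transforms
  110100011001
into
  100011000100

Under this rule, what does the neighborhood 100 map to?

At position 4 the neighborhood is 100; the next row has 1 there.

1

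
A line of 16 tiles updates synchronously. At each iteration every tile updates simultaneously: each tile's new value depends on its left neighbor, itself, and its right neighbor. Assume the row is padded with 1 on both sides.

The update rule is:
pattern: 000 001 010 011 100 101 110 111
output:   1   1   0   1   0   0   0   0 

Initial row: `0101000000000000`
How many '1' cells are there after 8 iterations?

8

iteration 1: 0000011111111111
iteration 2: 0111110000000000
iteration 3: 0100000111111111
iteration 4: 0001111100000000
iteration 5: 0111000001111111
iteration 6: 0100011111000000
iteration 7: 0001110000011111
iteration 8: 0111000111110000
count of 1: 8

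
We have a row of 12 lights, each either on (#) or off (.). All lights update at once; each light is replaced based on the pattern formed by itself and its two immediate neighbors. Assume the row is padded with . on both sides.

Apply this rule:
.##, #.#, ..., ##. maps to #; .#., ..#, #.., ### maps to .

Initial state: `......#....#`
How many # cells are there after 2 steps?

step 1: #####...##..
step 2: #...#.#.##.#
count of #: 6

6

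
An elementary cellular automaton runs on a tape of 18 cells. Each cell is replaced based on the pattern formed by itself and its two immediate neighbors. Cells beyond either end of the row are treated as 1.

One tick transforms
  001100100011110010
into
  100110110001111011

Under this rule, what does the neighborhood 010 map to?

1

At position 6 the neighborhood is 010; the next row has 1 there.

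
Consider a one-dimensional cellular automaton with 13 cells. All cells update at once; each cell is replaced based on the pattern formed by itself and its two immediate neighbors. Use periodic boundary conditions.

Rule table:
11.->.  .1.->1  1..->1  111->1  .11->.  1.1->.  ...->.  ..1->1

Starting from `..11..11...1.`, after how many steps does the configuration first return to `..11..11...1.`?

step 1: .1..11..1.111
step 2: .111..111..1.
step 3: 1.1.11.1.1111
step 4: ..1....1..111
step 5: 1111..1111.1.
step 6: .11.11.11..1.
step 7: 1........1111
step 8: .1......1.111
step 9: .11....11..1.
step 10: 1..1..1..1111
step 11: .11111111.111
step 12: ..111111...1.
step 13: .1.1111.1.111
step 14: .1..11..1..1.
step 15: 1111..1111111
step 16: 111.11.111111
step 17: 11......11111
step 18: 1.1....1.1111
step 19: ..11..11..111
step 20: 11..11..11.1.
step 21: ..11..11...1.

21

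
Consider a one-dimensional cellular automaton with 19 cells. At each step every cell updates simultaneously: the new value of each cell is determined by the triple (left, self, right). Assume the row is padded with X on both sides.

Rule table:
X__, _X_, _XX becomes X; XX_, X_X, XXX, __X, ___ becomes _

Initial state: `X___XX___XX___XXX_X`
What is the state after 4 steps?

_XX_X_XX_X_XX_X_X_X

_X__X_X__X_X__X___X
_XX_X_XX_X_XX_XX__X
_X__X_X__X_X__X_X_X
_XX_X_XX_X_XX_X_X_X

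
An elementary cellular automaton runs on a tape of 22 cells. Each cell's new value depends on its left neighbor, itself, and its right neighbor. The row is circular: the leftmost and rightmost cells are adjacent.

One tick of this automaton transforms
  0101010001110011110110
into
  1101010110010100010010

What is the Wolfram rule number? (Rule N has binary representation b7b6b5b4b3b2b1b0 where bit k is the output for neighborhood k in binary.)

71

position 10: 111 → 0  (bit 7 = 0)
position 11: 110 → 1  (bit 6 = 1)
position 2: 101 → 0  (bit 5 = 0)
position 6: 100 → 0  (bit 4 = 0)
position 9: 011 → 0  (bit 3 = 0)
position 1: 010 → 1  (bit 2 = 1)
position 0: 001 → 1  (bit 1 = 1)
position 7: 000 → 1  (bit 0 = 1)
bits b7..b0 = 01000111 = 71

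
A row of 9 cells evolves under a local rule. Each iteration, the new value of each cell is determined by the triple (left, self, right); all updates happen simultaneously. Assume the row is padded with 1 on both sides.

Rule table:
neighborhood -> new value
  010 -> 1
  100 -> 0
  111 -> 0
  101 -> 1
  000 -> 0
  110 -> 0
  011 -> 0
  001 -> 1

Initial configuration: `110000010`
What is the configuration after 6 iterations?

010001000

000000111
000001000
000011001
000100010
001100111
010001000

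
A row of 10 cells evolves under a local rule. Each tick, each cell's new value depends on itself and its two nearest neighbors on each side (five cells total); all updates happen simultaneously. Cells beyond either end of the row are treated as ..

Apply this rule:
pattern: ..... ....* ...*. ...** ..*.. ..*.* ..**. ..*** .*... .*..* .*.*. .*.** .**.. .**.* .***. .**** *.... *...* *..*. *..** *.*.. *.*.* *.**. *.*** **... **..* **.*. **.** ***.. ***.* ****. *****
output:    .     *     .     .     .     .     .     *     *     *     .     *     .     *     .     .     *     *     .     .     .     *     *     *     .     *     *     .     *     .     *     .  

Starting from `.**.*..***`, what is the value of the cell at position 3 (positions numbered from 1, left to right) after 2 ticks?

..**.*.*.*
*..***.*..
position 3 holds .

.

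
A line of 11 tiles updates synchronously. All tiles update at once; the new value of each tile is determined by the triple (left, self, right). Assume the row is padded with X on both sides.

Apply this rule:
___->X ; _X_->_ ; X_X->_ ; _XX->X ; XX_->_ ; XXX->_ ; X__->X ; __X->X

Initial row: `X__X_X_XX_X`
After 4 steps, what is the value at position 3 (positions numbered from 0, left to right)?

_

_XX____X__X
_X_XXXX_XXX
___X____X__
XXX_XXXX_XX
position 3 holds _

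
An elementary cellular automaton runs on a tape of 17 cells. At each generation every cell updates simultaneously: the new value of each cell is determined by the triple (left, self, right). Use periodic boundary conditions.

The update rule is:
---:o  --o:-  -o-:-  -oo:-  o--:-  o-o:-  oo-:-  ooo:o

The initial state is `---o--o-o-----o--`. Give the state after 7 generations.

----oooo----ooooo

oo--------ooo---o
o--oooooo--o--o--
----oooo---------
ooo--oo--oooooooo
oo--------ooooooo
o--oooooo--oooooo
----oooo----ooooo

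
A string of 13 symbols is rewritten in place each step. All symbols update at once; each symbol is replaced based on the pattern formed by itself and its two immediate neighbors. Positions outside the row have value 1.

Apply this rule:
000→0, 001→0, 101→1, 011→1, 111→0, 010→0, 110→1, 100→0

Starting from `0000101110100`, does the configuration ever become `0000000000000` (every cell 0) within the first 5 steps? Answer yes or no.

yes

0000011011000
0000011111000
0000010001000
0000000000000
all cells are 0 at step 4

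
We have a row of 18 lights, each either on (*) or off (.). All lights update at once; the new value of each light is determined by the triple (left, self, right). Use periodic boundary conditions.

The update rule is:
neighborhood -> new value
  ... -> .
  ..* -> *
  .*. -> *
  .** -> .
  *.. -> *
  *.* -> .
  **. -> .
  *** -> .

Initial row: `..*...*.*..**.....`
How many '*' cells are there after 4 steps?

.***.**.***..*....
*..........****...
**........*....*.*
..*......***..**..
count of *: 6

6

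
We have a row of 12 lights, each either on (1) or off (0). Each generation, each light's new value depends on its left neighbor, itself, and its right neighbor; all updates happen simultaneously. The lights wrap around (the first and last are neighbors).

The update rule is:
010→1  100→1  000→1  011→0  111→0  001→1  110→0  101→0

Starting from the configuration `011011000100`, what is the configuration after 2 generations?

011111000000

100000111111
011111000000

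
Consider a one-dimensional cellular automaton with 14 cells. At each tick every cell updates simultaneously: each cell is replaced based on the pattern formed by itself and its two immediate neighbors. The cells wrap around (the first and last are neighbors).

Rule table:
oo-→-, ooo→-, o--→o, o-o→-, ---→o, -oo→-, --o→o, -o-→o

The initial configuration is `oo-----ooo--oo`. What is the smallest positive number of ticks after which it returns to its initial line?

--ooooo---oo--
oo-----ooo--oo

2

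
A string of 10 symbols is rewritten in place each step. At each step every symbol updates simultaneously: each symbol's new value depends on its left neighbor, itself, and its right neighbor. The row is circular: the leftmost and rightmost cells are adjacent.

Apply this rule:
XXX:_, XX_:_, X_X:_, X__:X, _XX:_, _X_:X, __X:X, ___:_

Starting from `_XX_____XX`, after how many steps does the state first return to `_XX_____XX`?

4

___X___X__
__XXX_XXX_
_X_______X
_XX_____XX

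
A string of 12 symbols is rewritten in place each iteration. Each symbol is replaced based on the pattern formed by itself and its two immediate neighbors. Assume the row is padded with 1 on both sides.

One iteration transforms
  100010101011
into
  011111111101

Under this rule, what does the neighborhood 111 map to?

At position 11 the neighborhood is 111; the next row has 1 there.

1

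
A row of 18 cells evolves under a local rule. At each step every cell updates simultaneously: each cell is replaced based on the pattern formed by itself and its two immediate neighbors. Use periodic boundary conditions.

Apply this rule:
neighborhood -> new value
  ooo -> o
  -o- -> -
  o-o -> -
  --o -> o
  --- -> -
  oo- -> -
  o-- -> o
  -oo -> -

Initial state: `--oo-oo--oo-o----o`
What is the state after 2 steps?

--o---o--o--o-oo--

oo-----oo----o--o-
--o---o--o--o-oo--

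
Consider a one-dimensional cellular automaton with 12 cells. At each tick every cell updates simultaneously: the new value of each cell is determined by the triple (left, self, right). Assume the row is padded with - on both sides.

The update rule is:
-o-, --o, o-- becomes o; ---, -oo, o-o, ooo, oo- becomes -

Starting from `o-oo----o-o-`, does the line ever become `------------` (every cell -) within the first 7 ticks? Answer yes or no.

o---o--oo-oo
oo-oooo-----
-------o----
------ooo---
-----o---o--
----ooo-ooo-
---o-------o
tick 7 is ---o-------o, still not uniform -

no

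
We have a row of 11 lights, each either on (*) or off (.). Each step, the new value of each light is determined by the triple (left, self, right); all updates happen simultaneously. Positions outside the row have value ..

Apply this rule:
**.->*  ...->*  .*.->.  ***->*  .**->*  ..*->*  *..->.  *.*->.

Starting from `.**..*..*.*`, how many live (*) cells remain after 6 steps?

9

***.*..*...
***...*..**
***.**..***
***.**.****
***.**.****  (fixed point — unchanged through step 6)
count of *: 9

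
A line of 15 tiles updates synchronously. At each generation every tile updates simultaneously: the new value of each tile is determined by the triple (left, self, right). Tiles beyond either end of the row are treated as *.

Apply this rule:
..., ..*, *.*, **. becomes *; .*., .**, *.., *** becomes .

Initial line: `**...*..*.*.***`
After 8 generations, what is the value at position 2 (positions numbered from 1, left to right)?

.

generation 1: .*.**..*.*.*...
generation 2: *.*.*.*.*.*..**
generation 3: **.*.*.*.*..*..
generation 4: .**.*.*.*..*..*
generation 5: *.**.*.*..*..*.
generation 6: **.**.*..*..*.*
generation 7: .**.**..*..*.*.
generation 8: *.**.*.*..*.*.*
position 2 holds .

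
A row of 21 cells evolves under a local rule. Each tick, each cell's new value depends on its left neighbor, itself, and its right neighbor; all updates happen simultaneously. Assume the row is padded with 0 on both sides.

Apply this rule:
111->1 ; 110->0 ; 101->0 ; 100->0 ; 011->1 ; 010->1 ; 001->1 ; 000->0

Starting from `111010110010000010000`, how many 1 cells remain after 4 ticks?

110010100110000110000
100110101100001100000
101100101000011000000
101001101000110000000
count of 1: 7

7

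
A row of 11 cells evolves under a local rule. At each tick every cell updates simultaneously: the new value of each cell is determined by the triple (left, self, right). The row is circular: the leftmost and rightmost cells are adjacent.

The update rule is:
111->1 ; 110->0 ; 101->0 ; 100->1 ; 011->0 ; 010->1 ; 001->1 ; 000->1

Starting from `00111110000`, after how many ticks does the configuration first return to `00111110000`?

11011101111
10001000111
01111111011
00111110000

4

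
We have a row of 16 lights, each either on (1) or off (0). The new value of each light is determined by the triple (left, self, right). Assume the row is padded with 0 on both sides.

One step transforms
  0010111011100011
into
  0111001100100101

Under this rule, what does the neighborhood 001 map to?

At position 1 the neighborhood is 001; the next row has 1 there.

1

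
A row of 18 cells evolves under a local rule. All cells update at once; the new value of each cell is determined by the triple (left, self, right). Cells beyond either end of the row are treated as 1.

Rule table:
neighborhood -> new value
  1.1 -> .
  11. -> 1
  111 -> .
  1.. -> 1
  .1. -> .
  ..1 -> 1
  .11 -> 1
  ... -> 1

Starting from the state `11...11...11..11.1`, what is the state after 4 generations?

111...........1111

generation 1: .111111111111111.1
generation 2: .1.............1.1
generation 3: ..1111111111111..1
generation 4: 111...........1111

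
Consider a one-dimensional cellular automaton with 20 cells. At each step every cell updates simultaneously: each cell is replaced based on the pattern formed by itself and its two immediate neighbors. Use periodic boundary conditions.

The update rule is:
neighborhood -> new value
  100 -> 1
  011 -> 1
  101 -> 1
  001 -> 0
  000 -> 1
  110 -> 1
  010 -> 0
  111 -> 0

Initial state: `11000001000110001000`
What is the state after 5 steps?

01010110111100110111

11111100110111100110
10000110111100110111
11110111100110111100
10011100110111100110
01010110111100110111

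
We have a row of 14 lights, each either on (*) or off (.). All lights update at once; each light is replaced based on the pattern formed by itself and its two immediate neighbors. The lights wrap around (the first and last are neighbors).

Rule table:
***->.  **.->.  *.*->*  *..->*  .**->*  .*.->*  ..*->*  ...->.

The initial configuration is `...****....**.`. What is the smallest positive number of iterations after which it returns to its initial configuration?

3

iteration 1: ..**...*..**.*
iteration 2: ***.*.*****.**
iteration 3: ...****....**.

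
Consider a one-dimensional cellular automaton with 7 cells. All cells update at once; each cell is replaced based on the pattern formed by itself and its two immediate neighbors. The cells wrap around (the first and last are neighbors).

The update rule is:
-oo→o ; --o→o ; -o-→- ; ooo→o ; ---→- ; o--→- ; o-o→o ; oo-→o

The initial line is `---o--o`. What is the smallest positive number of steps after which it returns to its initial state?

step 1: --o--o-
step 2: -o--o--
step 3: o--o---
step 4: --o---o
step 5: -o---o-
step 6: o---o--
step 7: ---o--o

7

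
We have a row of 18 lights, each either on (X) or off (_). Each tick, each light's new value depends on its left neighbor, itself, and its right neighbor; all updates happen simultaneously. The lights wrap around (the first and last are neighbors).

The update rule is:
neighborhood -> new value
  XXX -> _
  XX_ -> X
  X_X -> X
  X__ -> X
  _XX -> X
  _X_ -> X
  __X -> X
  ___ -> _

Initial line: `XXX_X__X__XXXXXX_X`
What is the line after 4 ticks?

__XXXXXXXXX____XXX
XXX_______XX__XX_X
__XX_____XXXXXXXXX
XXXXX___XX_______X

XXXXX___XX_______X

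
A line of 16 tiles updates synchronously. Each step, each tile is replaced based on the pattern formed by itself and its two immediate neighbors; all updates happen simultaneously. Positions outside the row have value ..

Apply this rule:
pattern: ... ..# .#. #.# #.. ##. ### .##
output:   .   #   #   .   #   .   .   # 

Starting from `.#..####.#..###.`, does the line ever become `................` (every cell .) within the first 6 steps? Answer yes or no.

#####....####..#
#....#..##...###
##..#####.#.##..
#.###.....#.#.#.
#.#..#...##.#.##
#.#####.##..#.#.
step 6 is #.#####.##..#.#., still not uniform .

no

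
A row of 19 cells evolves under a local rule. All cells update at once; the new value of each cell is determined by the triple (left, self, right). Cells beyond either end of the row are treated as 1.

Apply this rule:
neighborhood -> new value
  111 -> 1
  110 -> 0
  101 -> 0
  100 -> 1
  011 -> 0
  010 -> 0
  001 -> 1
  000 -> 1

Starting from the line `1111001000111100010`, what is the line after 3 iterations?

1011111101111110001

iteration 1: 1110110111011011100
iteration 2: 1100000010000001011
iteration 3: 1011111101111110001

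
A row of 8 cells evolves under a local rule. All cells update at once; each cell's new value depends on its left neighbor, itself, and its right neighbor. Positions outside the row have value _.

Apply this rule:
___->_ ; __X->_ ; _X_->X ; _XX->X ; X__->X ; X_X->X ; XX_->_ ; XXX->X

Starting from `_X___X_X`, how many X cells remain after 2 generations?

_XX__XXX
_X_X_XX_
count of X: 4

4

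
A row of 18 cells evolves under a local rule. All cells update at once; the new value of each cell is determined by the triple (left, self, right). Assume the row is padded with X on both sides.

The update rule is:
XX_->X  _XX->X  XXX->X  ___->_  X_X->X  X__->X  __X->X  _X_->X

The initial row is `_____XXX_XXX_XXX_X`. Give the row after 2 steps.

X___XXXXXXXXXXXXXX
XX_XXXXXXXXXXXXXXX

XX_XXXXXXXXXXXXXXX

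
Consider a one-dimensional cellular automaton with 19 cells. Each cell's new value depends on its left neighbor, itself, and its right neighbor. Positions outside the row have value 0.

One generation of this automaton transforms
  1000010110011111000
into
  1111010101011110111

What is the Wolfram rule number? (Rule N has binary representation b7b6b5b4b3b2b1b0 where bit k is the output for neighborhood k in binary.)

157

position 12: 111 → 1  (bit 7 = 1)
position 8: 110 → 0  (bit 6 = 0)
position 6: 101 → 0  (bit 5 = 0)
position 1: 100 → 1  (bit 4 = 1)
position 7: 011 → 1  (bit 3 = 1)
position 0: 010 → 1  (bit 2 = 1)
position 4: 001 → 0  (bit 1 = 0)
position 2: 000 → 1  (bit 0 = 1)
bits b7..b0 = 10011101 = 157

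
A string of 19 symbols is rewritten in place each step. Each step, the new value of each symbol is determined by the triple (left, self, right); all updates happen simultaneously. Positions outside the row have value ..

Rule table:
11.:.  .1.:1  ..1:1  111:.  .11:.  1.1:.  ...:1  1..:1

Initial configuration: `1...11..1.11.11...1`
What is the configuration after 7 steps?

1111..111......1111
....11...111111....
1111..111......1111  (repeats step 1; period 2)
step 7: 1111..111......1111

1111..111......1111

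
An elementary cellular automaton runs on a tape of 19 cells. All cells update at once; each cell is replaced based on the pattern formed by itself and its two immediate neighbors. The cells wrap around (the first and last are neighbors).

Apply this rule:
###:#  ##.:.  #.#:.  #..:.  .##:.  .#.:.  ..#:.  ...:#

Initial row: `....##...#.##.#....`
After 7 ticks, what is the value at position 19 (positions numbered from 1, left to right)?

tick 1: ###....#........###
tick 2: ##..##...######..##
tick 3: #......#..####....#
tick 4: ..####.....##..##..
tick 5: #..##..###........#
tick 6: ........#..######..
tick 7: #######.....####..#
position 19 holds #

#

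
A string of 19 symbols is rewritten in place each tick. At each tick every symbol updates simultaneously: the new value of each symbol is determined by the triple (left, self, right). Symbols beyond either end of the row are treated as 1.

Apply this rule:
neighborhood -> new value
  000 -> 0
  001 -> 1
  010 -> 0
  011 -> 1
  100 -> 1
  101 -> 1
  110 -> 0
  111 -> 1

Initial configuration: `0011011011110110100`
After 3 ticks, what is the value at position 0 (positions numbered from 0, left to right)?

1110110111101101011
1101101111011010111
1011011110110101111
position 0 holds 1

1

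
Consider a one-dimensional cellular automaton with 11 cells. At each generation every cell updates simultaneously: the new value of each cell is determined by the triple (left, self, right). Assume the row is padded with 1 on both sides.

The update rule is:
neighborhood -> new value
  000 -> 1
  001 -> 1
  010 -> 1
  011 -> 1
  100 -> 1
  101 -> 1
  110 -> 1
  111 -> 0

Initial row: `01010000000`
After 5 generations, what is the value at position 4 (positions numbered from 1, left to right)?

generation 1: 11111111111
generation 2: 00000000000
generation 3: 11111111111  (repeats generation 1; period 2)
generation 5: 11111111111
position 4 holds 1

1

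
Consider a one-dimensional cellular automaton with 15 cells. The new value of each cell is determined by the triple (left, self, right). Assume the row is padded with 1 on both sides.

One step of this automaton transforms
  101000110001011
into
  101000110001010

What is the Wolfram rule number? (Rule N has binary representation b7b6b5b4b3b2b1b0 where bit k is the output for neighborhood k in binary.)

position 14: 111 → 0  (bit 7 = 0)
position 0: 110 → 1  (bit 6 = 1)
position 1: 101 → 0  (bit 5 = 0)
position 3: 100 → 0  (bit 4 = 0)
position 6: 011 → 1  (bit 3 = 1)
position 2: 010 → 1  (bit 2 = 1)
position 5: 001 → 0  (bit 1 = 0)
position 4: 000 → 0  (bit 0 = 0)
bits b7..b0 = 01001100 = 76

76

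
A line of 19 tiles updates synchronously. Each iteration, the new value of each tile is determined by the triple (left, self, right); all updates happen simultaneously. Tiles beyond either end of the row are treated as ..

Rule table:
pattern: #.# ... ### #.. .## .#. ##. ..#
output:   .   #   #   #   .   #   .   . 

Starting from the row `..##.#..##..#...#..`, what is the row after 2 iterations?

#....##...#.###.###
####...##.#..#...#.

####...##.#..#...#.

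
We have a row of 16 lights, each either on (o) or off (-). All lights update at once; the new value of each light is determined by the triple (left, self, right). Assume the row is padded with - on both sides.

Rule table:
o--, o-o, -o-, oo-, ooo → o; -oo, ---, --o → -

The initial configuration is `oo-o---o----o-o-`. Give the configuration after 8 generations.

--------oooo--oo

-oooo--oo---oooo
--oooo--oo---ooo
---oooo--oo---oo
----oooo--oo---o
-----oooo--oo--o
------oooo--oo-o
-------oooo--ooo
--------oooo--oo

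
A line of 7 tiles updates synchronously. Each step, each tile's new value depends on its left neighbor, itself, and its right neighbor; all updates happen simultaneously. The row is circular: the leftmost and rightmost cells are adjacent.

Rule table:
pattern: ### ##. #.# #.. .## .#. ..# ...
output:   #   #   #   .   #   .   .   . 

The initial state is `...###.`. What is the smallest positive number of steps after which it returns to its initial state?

...###.

1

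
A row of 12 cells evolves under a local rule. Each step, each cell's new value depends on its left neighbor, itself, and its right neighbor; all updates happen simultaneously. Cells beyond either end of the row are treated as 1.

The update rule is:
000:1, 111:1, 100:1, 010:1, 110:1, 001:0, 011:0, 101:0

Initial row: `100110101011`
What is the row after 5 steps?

111010011010

step 1: 110010101001
step 2: 111010101100
step 3: 111010100110
step 4: 111010110010
step 5: 111010011010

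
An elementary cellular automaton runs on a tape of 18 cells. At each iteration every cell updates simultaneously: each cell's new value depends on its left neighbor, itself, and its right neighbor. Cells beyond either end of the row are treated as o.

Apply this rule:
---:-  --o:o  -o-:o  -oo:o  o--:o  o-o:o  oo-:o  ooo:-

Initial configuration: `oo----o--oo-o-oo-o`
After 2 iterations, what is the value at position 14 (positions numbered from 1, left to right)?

-

iteration 1: -oo--ooooooooooooo
iteration 2: oooooo------------
position 14 holds -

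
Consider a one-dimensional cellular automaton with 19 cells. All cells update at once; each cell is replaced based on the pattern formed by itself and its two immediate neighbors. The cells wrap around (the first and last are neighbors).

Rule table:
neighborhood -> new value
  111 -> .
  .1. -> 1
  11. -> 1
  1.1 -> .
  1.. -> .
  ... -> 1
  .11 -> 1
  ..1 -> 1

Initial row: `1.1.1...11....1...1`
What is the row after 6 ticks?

1.1.1.1111.1111.111
1.1.1.1..1.1..1.1..
1.1.1.1.11.1.11.1.1
1.1.1.1.11.1.11.1.1  (fixed point — unchanged through tick 6)

1.1.1.1.11.1.11.1.1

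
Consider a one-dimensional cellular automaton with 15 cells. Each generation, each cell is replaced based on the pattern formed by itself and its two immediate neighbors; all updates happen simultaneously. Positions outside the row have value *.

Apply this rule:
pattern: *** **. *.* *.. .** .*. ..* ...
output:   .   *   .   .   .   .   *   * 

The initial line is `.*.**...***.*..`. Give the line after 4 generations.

generation 1: ....*.**..*...*
generation 2: .***...*.*..**.
generation 3: ...*.**....*.*.
generation 4: .**...*.***....

.**...*.***....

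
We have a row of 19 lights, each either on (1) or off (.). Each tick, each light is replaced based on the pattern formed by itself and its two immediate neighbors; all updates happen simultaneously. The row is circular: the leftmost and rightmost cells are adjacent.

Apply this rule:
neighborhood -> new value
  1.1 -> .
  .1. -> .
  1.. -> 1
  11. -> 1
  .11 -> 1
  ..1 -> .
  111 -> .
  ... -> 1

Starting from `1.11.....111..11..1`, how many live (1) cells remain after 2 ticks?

8

tick 1: 1.111111.1.11.111.1
tick 2: 1.1....1...11.1.1.1
count of 1: 8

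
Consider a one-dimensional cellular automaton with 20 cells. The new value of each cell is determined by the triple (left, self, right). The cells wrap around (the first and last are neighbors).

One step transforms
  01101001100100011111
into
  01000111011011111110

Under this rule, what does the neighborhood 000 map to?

1

At position 13 the neighborhood is 000; the next row has 1 there.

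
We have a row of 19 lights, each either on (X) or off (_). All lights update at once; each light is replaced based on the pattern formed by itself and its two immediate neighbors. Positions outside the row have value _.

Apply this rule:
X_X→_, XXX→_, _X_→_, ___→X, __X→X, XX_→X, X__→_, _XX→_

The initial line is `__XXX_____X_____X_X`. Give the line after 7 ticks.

X____XX____X_X__X_X

XX__X_XXXX__XXXX___
_X_X_____X_X___X_XX
X____XXXX____XX___X
__XXX___X_XXX_X_XX_
XX__X_XX____X____X_
_X_X___X_XXX__XXX__
X____XX____X_X__X_X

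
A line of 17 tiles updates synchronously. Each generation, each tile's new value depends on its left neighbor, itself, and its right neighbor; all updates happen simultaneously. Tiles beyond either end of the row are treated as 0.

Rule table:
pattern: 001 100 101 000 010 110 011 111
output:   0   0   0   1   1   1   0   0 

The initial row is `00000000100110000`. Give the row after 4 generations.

generation 1: 11111110100010111
generation 2: 00000010101010001
generation 3: 11111010101010101
generation 4: 00001010101010101

00001010101010101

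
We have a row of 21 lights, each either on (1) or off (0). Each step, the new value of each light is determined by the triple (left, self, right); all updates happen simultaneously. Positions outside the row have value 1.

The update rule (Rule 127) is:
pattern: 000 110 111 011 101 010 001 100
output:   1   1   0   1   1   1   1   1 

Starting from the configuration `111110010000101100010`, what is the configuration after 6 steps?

111110000000000000000

000011111111111111111
111110000000000000000
000011111111111111111  (repeats step 1; period 2)
step 6: 111110000000000000000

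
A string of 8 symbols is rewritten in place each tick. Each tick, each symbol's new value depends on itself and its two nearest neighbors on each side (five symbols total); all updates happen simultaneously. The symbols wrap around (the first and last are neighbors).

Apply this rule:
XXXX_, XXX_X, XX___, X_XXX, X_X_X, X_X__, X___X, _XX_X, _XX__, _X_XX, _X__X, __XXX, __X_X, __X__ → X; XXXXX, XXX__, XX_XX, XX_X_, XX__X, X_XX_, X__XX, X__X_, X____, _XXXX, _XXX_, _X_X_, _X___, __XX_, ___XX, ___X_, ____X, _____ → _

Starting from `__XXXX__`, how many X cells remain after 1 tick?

tick 1: __X_X_X_
count of X: 3

3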